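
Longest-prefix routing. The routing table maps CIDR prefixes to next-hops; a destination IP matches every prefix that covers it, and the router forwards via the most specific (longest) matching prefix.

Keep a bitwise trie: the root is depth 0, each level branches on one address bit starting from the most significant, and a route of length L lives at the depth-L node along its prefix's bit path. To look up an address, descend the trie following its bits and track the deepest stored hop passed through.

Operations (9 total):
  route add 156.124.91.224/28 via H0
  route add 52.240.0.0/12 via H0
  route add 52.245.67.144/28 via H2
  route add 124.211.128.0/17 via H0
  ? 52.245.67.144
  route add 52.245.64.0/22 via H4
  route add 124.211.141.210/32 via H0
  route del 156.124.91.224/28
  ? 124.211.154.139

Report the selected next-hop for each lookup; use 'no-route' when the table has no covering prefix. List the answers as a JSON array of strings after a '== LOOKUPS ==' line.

Apply in order:
  + 156.124.91.224/28 (H0) depth=28
  + 52.240.0.0/12 (H0) depth=12
  + 52.245.67.144/28 (H2) depth=28
  + 124.211.128.0/17 (H0) depth=17
  lookup 52.245.67.144: bits 0011010011110101010000111001 walk d0:-→d1:-→d2:-→d3:-→d4:-→d5:-→d6:-→d7:-→d8:-→d9:-→d10:-→d11:-→d12:H0→d13:-→d14:-→d15:-→d16:-→d17:-→d18:-→d19:-→d20:-→d21:-→d22:-→d23:-→d24:-→d25:-→d26:-→d27:-→d28:H2 -> H2
  + 52.245.64.0/22 (H4) depth=22
  + 124.211.141.210/32 (H0) depth=32
  - 156.124.91.224/28 clear@28
  lookup 124.211.154.139: bits 0111110011010011100 walk d0:-→d1:-→d2:-→d3:-→d4:-→d5:-→d6:-→d7:-→d8:-→d9:-→d10:-→d11:-→d12:-→d13:-→d14:-→d15:-→d16:-→d17:H0→d18:-→d19:- -> H0

== LOOKUPS ==
["H2","H0"]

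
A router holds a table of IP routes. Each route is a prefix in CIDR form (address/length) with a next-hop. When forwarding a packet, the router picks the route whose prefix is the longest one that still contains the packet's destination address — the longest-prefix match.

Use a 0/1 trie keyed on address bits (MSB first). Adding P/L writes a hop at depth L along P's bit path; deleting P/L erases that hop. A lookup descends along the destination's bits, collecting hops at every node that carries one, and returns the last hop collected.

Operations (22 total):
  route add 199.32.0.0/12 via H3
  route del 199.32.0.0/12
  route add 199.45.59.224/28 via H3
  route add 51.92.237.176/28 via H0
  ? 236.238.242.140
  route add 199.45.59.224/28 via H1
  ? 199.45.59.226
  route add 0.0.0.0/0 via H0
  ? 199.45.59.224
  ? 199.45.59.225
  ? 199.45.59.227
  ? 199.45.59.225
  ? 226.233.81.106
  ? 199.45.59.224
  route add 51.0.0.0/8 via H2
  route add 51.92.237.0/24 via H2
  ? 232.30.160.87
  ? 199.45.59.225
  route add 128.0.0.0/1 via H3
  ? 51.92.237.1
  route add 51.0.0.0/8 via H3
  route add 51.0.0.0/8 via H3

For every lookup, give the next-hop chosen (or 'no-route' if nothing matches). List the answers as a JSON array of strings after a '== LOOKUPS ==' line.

Process each operation:
  add 199.32.0.0/12 -> H3 at depth 12
  - 199.32.0.0/12 clear@12
  add 199.45.59.224/28 -> H3 at depth 28
  add 51.92.237.176/28 -> H0 at depth 28
  lookup 236.238.242.140: bits 11 walk d0:-→d1:-→d2:- -> no-route
  add 199.45.59.224/28 -> H1 at depth 28
  lookup 199.45.59.226: bits 1100011100101101001110111110 walk d0:-→d1:-→d2:-→d3:-→d4:-→d5:-→d6:-→d7:-→d8:-→d9:-→d10:-→d11:-→d12:-→d13:-→d14:-→d15:-→d16:-→d17:-→d18:-→d19:-→d20:-→d21:-→d22:-→d23:-→d24:-→d25:-→d26:-→d27:-→d28:H1 -> H1
  add 0.0.0.0/0 -> H0 at depth 0
  lookup 199.45.59.224: bits 1100011100101101001110111110 walk d0:H0→d1:-→d2:-→d3:-→d4:-→d5:-→d6:-→d7:-→d8:-→d9:-→d10:-→d11:-→d12:-→d13:-→d14:-→d15:-→d16:-→d17:-→d18:-→d19:-→d20:-→d21:-→d22:-→d23:-→d24:-→d25:-→d26:-→d27:-→d28:H1 -> H1
  lookup 199.45.59.225: bits 1100011100101101001110111110 walk d0:H0→d1:-→d2:-→d3:-→d4:-→d5:-→d6:-→d7:-→d8:-→d9:-→d10:-→d11:-→d12:-→d13:-→d14:-→d15:-→d16:-→d17:-→d18:-→d19:-→d20:-→d21:-→d22:-→d23:-→d24:-→d25:-→d26:-→d27:-→d28:H1 -> H1
  lookup 199.45.59.227: bits 1100011100101101001110111110 walk d0:H0→d1:-→d2:-→d3:-→d4:-→d5:-→d6:-→d7:-→d8:-→d9:-→d10:-→d11:-→d12:-→d13:-→d14:-→d15:-→d16:-→d17:-→d18:-→d19:-→d20:-→d21:-→d22:-→d23:-→d24:-→d25:-→d26:-→d27:-→d28:H1 -> H1
  lookup 199.45.59.225: bits 1100011100101101001110111110 walk d0:H0→d1:-→d2:-→d3:-→d4:-→d5:-→d6:-→d7:-→d8:-→d9:-→d10:-→d11:-→d12:-→d13:-→d14:-→d15:-→d16:-→d17:-→d18:-→d19:-→d20:-→d21:-→d22:-→d23:-→d24:-→d25:-→d26:-→d27:-→d28:H1 -> H1
  lookup 226.233.81.106: bits 11 walk d0:H0→d1:-→d2:- -> H0
  lookup 199.45.59.224: bits 1100011100101101001110111110 walk d0:H0→d1:-→d2:-→d3:-→d4:-→d5:-→d6:-→d7:-→d8:-→d9:-→d10:-→d11:-→d12:-→d13:-→d14:-→d15:-→d16:-→d17:-→d18:-→d19:-→d20:-→d21:-→d22:-→d23:-→d24:-→d25:-→d26:-→d27:-→d28:H1 -> H1
  add 51.0.0.0/8 -> H2 at depth 8
  add 51.92.237.0/24 -> H2 at depth 24
  lookup 232.30.160.87: bits 11 walk d0:H0→d1:-→d2:- -> H0
  lookup 199.45.59.225: bits 1100011100101101001110111110 walk d0:H0→d1:-→d2:-→d3:-→d4:-→d5:-→d6:-→d7:-→d8:-→d9:-→d10:-→d11:-→d12:-→d13:-→d14:-→d15:-→d16:-→d17:-→d18:-→d19:-→d20:-→d21:-→d22:-→d23:-→d24:-→d25:-→d26:-→d27:-→d28:H1 -> H1
  add 128.0.0.0/1 -> H3 at depth 1
  lookup 51.92.237.1: bits 001100110101110011101101 walk d0:H0→d1:-→d2:-→d3:-→d4:-→d5:-→d6:-→d7:-→d8:H2→d9:-→d10:-→d11:-→d12:-→d13:-→d14:-→d15:-→d16:-→d17:-→d18:-→d19:-→d20:-→d21:-→d22:-→d23:-→d24:H2 -> H2
  add 51.0.0.0/8 -> H3 at depth 8
  add 51.0.0.0/8 -> H3 at depth 8

== LOOKUPS ==
["no-route","H1","H1","H1","H1","H1","H0","H1","H0","H1","H2"]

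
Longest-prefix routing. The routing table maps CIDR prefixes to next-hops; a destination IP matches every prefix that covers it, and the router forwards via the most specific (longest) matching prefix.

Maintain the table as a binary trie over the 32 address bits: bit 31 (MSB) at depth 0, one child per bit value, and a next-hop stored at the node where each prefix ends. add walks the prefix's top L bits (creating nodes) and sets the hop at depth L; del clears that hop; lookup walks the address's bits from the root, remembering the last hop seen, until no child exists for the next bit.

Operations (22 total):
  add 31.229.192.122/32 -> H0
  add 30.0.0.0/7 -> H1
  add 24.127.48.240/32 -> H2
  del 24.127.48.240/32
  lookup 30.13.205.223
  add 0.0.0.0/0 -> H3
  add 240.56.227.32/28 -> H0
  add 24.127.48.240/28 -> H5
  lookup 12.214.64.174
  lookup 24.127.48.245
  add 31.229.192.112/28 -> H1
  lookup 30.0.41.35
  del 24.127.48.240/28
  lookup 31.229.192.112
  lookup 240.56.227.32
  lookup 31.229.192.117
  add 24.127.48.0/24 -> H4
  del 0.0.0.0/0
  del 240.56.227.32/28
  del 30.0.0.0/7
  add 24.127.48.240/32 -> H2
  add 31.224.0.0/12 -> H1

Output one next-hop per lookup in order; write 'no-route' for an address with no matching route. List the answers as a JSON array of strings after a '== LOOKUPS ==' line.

Trace:
  add 31.229.192.122/32 -> H0 at depth 32
  add 30.0.0.0/7 -> H1 at depth 7
  add 24.127.48.240/32 -> H2 at depth 32
  - 24.127.48.240/32 clear@32
  Q 30.13.205.223: descend 0001111 ; hops seen [H1] ; pick H1
  add 0.0.0.0/0 -> H3 at depth 0
  add 240.56.227.32/28 -> H0 at depth 28
  add 24.127.48.240/28 -> H5 at depth 28
  Q 12.214.64.174: descend 000 ; hops seen [H3] ; pick H3
  Q 24.127.48.245: descend 00011000011111110011000011110 ; hops seen [H3,H5] ; pick H5
  add 31.229.192.112/28 -> H1 at depth 28
  Q 30.0.41.35: descend 0001111 ; hops seen [H3,H1] ; pick H1
  - 24.127.48.240/28 clear@28
  Q 31.229.192.112: descend 0001111111100101110000000111 ; hops seen [H3,H1,H1] ; pick H1
  Q 240.56.227.32: descend 1111000000111000111000110010 ; hops seen [H3,H0] ; pick H0
  Q 31.229.192.117: descend 0001111111100101110000000111 ; hops seen [H3,H1,H1] ; pick H1
  add 24.127.48.0/24 -> H4 at depth 24
  - 0.0.0.0/0 clear@0
  - 240.56.227.32/28 clear@28
  - 30.0.0.0/7 clear@7
  add 24.127.48.240/32 -> H2 at depth 32
  add 31.224.0.0/12 -> H1 at depth 12

== LOOKUPS ==
["H1","H3","H5","H1","H1","H0","H1"]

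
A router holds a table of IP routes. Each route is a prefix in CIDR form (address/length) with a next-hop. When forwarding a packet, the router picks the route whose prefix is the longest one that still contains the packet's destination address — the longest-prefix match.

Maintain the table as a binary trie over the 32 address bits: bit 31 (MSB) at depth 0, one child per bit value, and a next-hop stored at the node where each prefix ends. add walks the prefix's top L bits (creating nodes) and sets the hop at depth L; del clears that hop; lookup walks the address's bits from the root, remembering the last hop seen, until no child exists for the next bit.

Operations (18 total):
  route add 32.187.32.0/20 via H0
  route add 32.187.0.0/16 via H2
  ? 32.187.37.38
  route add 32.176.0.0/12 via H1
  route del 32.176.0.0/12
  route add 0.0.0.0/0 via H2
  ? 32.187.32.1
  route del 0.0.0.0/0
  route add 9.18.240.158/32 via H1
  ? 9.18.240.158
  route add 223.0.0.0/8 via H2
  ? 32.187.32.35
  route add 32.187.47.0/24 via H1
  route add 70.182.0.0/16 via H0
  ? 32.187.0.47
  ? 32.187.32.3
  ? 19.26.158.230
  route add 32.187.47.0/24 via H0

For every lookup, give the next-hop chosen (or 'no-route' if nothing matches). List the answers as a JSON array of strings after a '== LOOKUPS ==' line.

Trace:
  + 32.187.32.0/20 (H0) depth=20
  + 32.187.0.0/16 (H2) depth=16
  Q 32.187.37.38: descend 00100000101110110010 ; hops seen [H2,H0] ; pick H0
  + 32.176.0.0/12 (H1) depth=12
  - 32.176.0.0/12 clear@12
  + 0.0.0.0/0 (H2) depth=0
  Q 32.187.32.1: descend 00100000101110110010 ; hops seen [H2,H2,H0] ; pick H0
  - 0.0.0.0/0 clear@0
  + 9.18.240.158/32 (H1) depth=32
  Q 9.18.240.158: descend 00001001000100101111000010011110 ; hops seen [H1] ; pick H1
  + 223.0.0.0/8 (H2) depth=8
  Q 32.187.32.35: descend 00100000101110110010 ; hops seen [H2,H0] ; pick H0
  + 32.187.47.0/24 (H1) depth=24
  + 70.182.0.0/16 (H0) depth=16
  Q 32.187.0.47: descend 001000001011101100 ; hops seen [H2] ; pick H2
  Q 32.187.32.3: descend 00100000101110110010 ; hops seen [H2,H0] ; pick H0
  Q 19.26.158.230: descend 000 ; hops seen [∅] ; pick no-route
  + 32.187.47.0/24 (H0) depth=24

== LOOKUPS ==
["H0","H0","H1","H0","H2","H0","no-route"]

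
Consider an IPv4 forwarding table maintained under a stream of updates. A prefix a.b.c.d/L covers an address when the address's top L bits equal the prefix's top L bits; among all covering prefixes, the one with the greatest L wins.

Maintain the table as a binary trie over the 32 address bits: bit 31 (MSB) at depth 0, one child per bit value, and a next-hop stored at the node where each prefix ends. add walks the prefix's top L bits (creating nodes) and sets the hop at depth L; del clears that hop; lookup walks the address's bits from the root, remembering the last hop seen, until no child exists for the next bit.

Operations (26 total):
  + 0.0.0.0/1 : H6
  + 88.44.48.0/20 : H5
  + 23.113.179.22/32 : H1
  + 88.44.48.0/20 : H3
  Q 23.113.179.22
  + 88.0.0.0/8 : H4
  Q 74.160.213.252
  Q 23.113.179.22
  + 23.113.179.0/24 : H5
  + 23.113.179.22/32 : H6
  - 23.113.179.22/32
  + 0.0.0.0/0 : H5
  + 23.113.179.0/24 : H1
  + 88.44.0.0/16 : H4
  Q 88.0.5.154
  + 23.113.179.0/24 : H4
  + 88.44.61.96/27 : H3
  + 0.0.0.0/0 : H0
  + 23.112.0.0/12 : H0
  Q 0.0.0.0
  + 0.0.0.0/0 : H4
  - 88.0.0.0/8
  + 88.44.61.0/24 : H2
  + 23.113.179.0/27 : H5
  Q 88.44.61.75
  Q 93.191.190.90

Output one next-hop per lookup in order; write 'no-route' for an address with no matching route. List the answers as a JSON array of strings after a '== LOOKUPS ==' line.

Trace:
  + 0.0.0.0/1 (H6) depth=1
  + 88.44.48.0/20 (H5) depth=20
  + 23.113.179.22/32 (H1) depth=32
  + 88.44.48.0/20 (H3) depth=20
  ? 23.113.179.22  path d0:-→d1:H6→d2:-→d3:-→d4:-→d5:-→d6:-→d7:-→d8:-→d9:-→d10:-→d11:-→d12:-→d13:-→d14:-→d15:-→d16:-→d17:-→d18:-→d19:-→d20:-→d21:-→d22:-→d23:-→d24:-→d25:-→d26:-→d27:-→d28:-→d29:-→d30:-→d31:-→d32:H1  best=H1
  + 88.0.0.0/8 (H4) depth=8
  ? 74.160.213.252  path d0:-→d1:H6→d2:-→d3:-  best=H6
  ? 23.113.179.22  path d0:-→d1:H6→d2:-→d3:-→d4:-→d5:-→d6:-→d7:-→d8:-→d9:-→d10:-→d11:-→d12:-→d13:-→d14:-→d15:-→d16:-→d17:-→d18:-→d19:-→d20:-→d21:-→d22:-→d23:-→d24:-→d25:-→d26:-→d27:-→d28:-→d29:-→d30:-→d31:-→d32:H1  best=H1
  + 23.113.179.0/24 (H5) depth=24
  + 23.113.179.22/32 (H6) depth=32
  del 23.113.179.22/32 (clear depth 32)
  + 0.0.0.0/0 (H5) depth=0
  + 23.113.179.0/24 (H1) depth=24
  + 88.44.0.0/16 (H4) depth=16
  ? 88.0.5.154  path d0:H5→d1:H6→d2:-→d3:-→d4:-→d5:-→d6:-→d7:-→d8:H4→d9:-→d10:-  best=H4
  + 23.113.179.0/24 (H4) depth=24
  + 88.44.61.96/27 (H3) depth=27
  + 0.0.0.0/0 (H0) depth=0
  + 23.112.0.0/12 (H0) depth=12
  ? 0.0.0.0  path d0:H0→d1:H6→d2:-→d3:-  best=H6
  + 0.0.0.0/0 (H4) depth=0
  del 88.0.0.0/8 (clear depth 8)
  + 88.44.61.0/24 (H2) depth=24
  + 23.113.179.0/27 (H5) depth=27
  ? 88.44.61.75  path d0:H4→d1:H6→d2:-→d3:-→d4:-→d5:-→d6:-→d7:-→d8:-→d9:-→d10:-→d11:-→d12:-→d13:-→d14:-→d15:-→d16:H4→d17:-→d18:-→d19:-→d20:H3→d21:-→d22:-→d23:-→d24:H2→d25:-→d26:-  best=H2
  ? 93.191.190.90  path d0:H4→d1:H6→d2:-→d3:-→d4:-→d5:-  best=H6

== LOOKUPS ==
["H1","H6","H1","H4","H6","H2","H6"]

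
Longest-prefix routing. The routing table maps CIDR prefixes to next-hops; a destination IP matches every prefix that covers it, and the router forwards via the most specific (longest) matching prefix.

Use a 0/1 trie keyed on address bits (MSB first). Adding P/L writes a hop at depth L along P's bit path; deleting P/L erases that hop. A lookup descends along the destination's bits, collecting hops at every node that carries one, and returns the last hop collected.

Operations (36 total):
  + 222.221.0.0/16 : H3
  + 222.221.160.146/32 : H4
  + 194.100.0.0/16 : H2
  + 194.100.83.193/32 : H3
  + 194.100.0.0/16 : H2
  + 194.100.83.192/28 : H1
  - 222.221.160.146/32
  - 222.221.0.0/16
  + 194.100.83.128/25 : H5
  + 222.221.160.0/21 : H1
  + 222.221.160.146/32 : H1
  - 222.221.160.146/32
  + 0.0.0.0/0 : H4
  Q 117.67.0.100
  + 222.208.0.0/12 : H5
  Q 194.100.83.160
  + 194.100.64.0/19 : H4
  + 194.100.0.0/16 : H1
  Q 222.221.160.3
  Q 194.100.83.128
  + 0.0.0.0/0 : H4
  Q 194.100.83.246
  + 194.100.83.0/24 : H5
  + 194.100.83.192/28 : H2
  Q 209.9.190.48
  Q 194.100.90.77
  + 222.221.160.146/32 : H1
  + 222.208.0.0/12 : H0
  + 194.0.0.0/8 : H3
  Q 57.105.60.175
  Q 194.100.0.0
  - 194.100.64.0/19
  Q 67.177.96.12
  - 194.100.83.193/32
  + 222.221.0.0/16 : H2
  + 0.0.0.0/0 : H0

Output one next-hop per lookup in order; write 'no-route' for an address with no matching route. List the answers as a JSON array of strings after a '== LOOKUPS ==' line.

Apply in order:
  add 222.221.0.0/16 -> H3 at depth 16
  add 222.221.160.146/32 -> H4 at depth 32
  add 194.100.0.0/16 -> H2 at depth 16
  add 194.100.83.193/32 -> H3 at depth 32
  add 194.100.0.0/16 -> H2 at depth 16
  add 194.100.83.192/28 -> H1 at depth 28
  - 222.221.160.146/32 clear@32
  - 222.221.0.0/16 clear@16
  add 194.100.83.128/25 -> H5 at depth 25
  add 222.221.160.0/21 -> H1 at depth 21
  add 222.221.160.146/32 -> H1 at depth 32
  - 222.221.160.146/32 clear@32
  add 0.0.0.0/0 -> H4 at depth 0
  ? 117.67.0.100  path d0:H4  best=H4
  add 222.208.0.0/12 -> H5 at depth 12
  ? 194.100.83.160  path d0:H4→d1:-→d2:-→d3:-→d4:-→d5:-→d6:-→d7:-→d8:-→d9:-→d10:-→d11:-→d12:-→d13:-→d14:-→d15:-→d16:H2→d17:-→d18:-→d19:-→d20:-→d21:-→d22:-→d23:-→d24:-→d25:H5  best=H5
  add 194.100.64.0/19 -> H4 at depth 19
  add 194.100.0.0/16 -> H1 at depth 16
  ? 222.221.160.3  path d0:H4→d1:-→d2:-→d3:-→d4:-→d5:-→d6:-→d7:-→d8:-→d9:-→d10:-→d11:-→d12:H5→d13:-→d14:-→d15:-→d16:-→d17:-→d18:-→d19:-→d20:-→d21:H1→d22:-→d23:-→d24:-  best=H1
  ? 194.100.83.128  path d0:H4→d1:-→d2:-→d3:-→d4:-→d5:-→d6:-→d7:-→d8:-→d9:-→d10:-→d11:-→d12:-→d13:-→d14:-→d15:-→d16:H1→d17:-→d18:-→d19:H4→d20:-→d21:-→d22:-→d23:-→d24:-→d25:H5  best=H5
  add 0.0.0.0/0 -> H4 at depth 0
  ? 194.100.83.246  path d0:H4→d1:-→d2:-→d3:-→d4:-→d5:-→d6:-→d7:-→d8:-→d9:-→d10:-→d11:-→d12:-→d13:-→d14:-→d15:-→d16:H1→d17:-→d18:-→d19:H4→d20:-→d21:-→d22:-→d23:-→d24:-→d25:H5→d26:-  best=H5
  add 194.100.83.0/24 -> H5 at depth 24
  add 194.100.83.192/28 -> H2 at depth 28
  ? 209.9.190.48  path d0:H4→d1:-→d2:-→d3:-→d4:-  best=H4
  ? 194.100.90.77  path d0:H4→d1:-→d2:-→d3:-→d4:-→d5:-→d6:-→d7:-→d8:-→d9:-→d10:-→d11:-→d12:-→d13:-→d14:-→d15:-→d16:H1→d17:-→d18:-→d19:H4→d20:-  best=H4
  add 222.221.160.146/32 -> H1 at depth 32
  add 222.208.0.0/12 -> H0 at depth 12
  add 194.0.0.0/8 -> H3 at depth 8
  ? 57.105.60.175  path d0:H4  best=H4
  ? 194.100.0.0  path d0:H4→d1:-→d2:-→d3:-→d4:-→d5:-→d6:-→d7:-→d8:H3→d9:-→d10:-→d11:-→d12:-→d13:-→d14:-→d15:-→d16:H1→d17:-  best=H1
  - 194.100.64.0/19 clear@19
  ? 67.177.96.12  path d0:H4  best=H4
  - 194.100.83.193/32 clear@32
  add 222.221.0.0/16 -> H2 at depth 16
  add 0.0.0.0/0 -> H0 at depth 0

== LOOKUPS ==
["H4","H5","H1","H5","H5","H4","H4","H4","H1","H4"]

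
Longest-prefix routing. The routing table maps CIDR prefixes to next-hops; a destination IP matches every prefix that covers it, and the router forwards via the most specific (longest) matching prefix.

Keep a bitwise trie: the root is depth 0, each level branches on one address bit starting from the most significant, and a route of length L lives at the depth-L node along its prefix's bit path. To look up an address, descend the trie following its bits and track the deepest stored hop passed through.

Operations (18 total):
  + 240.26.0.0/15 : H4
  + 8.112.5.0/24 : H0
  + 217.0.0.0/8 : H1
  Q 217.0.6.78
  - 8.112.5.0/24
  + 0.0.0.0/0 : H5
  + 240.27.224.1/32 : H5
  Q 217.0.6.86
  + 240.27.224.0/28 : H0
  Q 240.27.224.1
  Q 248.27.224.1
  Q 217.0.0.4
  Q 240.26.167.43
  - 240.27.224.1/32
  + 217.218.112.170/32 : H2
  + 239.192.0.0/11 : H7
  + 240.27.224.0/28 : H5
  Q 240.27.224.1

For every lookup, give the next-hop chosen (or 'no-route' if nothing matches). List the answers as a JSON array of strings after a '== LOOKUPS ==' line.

Trace:
  add 240.26.0.0/15 -> H4 at depth 15
  add 8.112.5.0/24 -> H0 at depth 24
  add 217.0.0.0/8 -> H1 at depth 8
  ? 217.0.6.78  path d0:-→d1:-→d2:-→d3:-→d4:-→d5:-→d6:-→d7:-→d8:H1  best=H1
  - 8.112.5.0/24 clear@24
  add 0.0.0.0/0 -> H5 at depth 0
  add 240.27.224.1/32 -> H5 at depth 32
  ? 217.0.6.86  path d0:H5→d1:-→d2:-→d3:-→d4:-→d5:-→d6:-→d7:-→d8:H1  best=H1
  add 240.27.224.0/28 -> H0 at depth 28
  ? 240.27.224.1  path d0:H5→d1:-→d2:-→d3:-→d4:-→d5:-→d6:-→d7:-→d8:-→d9:-→d10:-→d11:-→d12:-→d13:-→d14:-→d15:H4→d16:-→d17:-→d18:-→d19:-→d20:-→d21:-→d22:-→d23:-→d24:-→d25:-→d26:-→d27:-→d28:H0→d29:-→d30:-→d31:-→d32:H5  best=H5
  ? 248.27.224.1  path d0:H5→d1:-→d2:-→d3:-→d4:-  best=H5
  ? 217.0.0.4  path d0:H5→d1:-→d2:-→d3:-→d4:-→d5:-→d6:-→d7:-→d8:H1  best=H1
  ? 240.26.167.43  path d0:H5→d1:-→d2:-→d3:-→d4:-→d5:-→d6:-→d7:-→d8:-→d9:-→d10:-→d11:-→d12:-→d13:-→d14:-→d15:H4  best=H4
  - 240.27.224.1/32 clear@32
  add 217.218.112.170/32 -> H2 at depth 32
  add 239.192.0.0/11 -> H7 at depth 11
  add 240.27.224.0/28 -> H5 at depth 28
  ? 240.27.224.1  path d0:H5→d1:-→d2:-→d3:-→d4:-→d5:-→d6:-→d7:-→d8:-→d9:-→d10:-→d11:-→d12:-→d13:-→d14:-→d15:H4→d16:-→d17:-→d18:-→d19:-→d20:-→d21:-→d22:-→d23:-→d24:-→d25:-→d26:-→d27:-→d28:H5→d29:-→d30:-→d31:-→d32:-  best=H5

== LOOKUPS ==
["H1","H1","H5","H5","H1","H4","H5"]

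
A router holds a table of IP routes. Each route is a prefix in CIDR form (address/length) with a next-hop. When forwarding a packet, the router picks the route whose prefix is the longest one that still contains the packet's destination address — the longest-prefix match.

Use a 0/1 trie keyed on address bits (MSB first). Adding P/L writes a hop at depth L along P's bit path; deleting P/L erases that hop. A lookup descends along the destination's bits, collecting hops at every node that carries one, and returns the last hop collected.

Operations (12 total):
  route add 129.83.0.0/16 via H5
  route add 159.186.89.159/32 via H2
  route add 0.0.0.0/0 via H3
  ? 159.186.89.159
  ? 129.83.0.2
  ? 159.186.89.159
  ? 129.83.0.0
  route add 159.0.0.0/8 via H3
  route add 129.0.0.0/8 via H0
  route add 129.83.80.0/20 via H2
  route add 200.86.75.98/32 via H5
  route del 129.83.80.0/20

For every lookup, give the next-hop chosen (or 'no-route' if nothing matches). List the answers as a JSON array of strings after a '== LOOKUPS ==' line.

Apply in order:
  add 129.83.0.0/16 -> H5 at depth 16
  add 159.186.89.159/32 -> H2 at depth 32
  add 0.0.0.0/0 -> H3 at depth 0
  lookup 159.186.89.159: bits 10011111101110100101100110011111 walk d0:H3→d1:-→d2:-→d3:-→d4:-→d5:-→d6:-→d7:-→d8:-→d9:-→d10:-→d11:-→d12:-→d13:-→d14:-→d15:-→d16:-→d17:-→d18:-→d19:-→d20:-→d21:-→d22:-→d23:-→d24:-→d25:-→d26:-→d27:-→d28:-→d29:-→d30:-→d31:-→d32:H2 -> H2
  lookup 129.83.0.2: bits 1000000101010011 walk d0:H3→d1:-→d2:-→d3:-→d4:-→d5:-→d6:-→d7:-→d8:-→d9:-→d10:-→d11:-→d12:-→d13:-→d14:-→d15:-→d16:H5 -> H5
  lookup 159.186.89.159: bits 10011111101110100101100110011111 walk d0:H3→d1:-→d2:-→d3:-→d4:-→d5:-→d6:-→d7:-→d8:-→d9:-→d10:-→d11:-→d12:-→d13:-→d14:-→d15:-→d16:-→d17:-→d18:-→d19:-→d20:-→d21:-→d22:-→d23:-→d24:-→d25:-→d26:-→d27:-→d28:-→d29:-→d30:-→d31:-→d32:H2 -> H2
  lookup 129.83.0.0: bits 1000000101010011 walk d0:H3→d1:-→d2:-→d3:-→d4:-→d5:-→d6:-→d7:-→d8:-→d9:-→d10:-→d11:-→d12:-→d13:-→d14:-→d15:-→d16:H5 -> H5
  add 159.0.0.0/8 -> H3 at depth 8
  add 129.0.0.0/8 -> H0 at depth 8
  add 129.83.80.0/20 -> H2 at depth 20
  add 200.86.75.98/32 -> H5 at depth 32
  - 129.83.80.0/20 clear@20

== LOOKUPS ==
["H2","H5","H2","H5"]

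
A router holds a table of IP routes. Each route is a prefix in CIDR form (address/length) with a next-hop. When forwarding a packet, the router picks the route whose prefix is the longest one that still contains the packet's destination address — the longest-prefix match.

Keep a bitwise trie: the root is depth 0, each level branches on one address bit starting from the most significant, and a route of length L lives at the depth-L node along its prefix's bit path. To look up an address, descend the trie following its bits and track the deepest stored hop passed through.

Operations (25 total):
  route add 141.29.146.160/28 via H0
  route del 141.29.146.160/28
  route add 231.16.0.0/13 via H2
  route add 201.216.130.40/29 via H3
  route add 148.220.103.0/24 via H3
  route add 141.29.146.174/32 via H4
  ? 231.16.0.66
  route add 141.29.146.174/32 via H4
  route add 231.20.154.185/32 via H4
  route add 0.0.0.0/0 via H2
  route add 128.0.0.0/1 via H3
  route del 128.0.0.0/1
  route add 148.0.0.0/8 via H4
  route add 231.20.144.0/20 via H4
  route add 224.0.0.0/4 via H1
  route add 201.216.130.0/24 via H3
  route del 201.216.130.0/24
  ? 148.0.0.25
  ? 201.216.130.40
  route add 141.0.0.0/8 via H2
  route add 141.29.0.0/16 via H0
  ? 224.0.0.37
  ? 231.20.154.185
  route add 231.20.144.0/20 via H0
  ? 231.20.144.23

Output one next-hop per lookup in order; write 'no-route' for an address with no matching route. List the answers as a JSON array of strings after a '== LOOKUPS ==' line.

Apply in order:
  add 141.29.146.160/28 -> H0 at depth 28
  - 141.29.146.160/28 clear@28
  add 231.16.0.0/13 -> H2 at depth 13
  add 201.216.130.40/29 -> H3 at depth 29
  add 148.220.103.0/24 -> H3 at depth 24
  add 141.29.146.174/32 -> H4 at depth 32
  lookup 231.16.0.66: bits 1110011100010 walk d0:-→d1:-→d2:-→d3:-→d4:-→d5:-→d6:-→d7:-→d8:-→d9:-→d10:-→d11:-→d12:-→d13:H2 -> H2
  add 141.29.146.174/32 -> H4 at depth 32
  add 231.20.154.185/32 -> H4 at depth 32
  add 0.0.0.0/0 -> H2 at depth 0
  add 128.0.0.0/1 -> H3 at depth 1
  - 128.0.0.0/1 clear@1
  add 148.0.0.0/8 -> H4 at depth 8
  add 231.20.144.0/20 -> H4 at depth 20
  add 224.0.0.0/4 -> H1 at depth 4
  add 201.216.130.0/24 -> H3 at depth 24
  - 201.216.130.0/24 clear@24
  lookup 148.0.0.25: bits 10010100 walk d0:H2→d1:-→d2:-→d3:-→d4:-→d5:-→d6:-→d7:-→d8:H4 -> H4
  lookup 201.216.130.40: bits 11001001110110001000001000101 walk d0:H2→d1:-→d2:-→d3:-→d4:-→d5:-→d6:-→d7:-→d8:-→d9:-→d10:-→d11:-→d12:-→d13:-→d14:-→d15:-→d16:-→d17:-→d18:-→d19:-→d20:-→d21:-→d22:-→d23:-→d24:-→d25:-→d26:-→d27:-→d28:-→d29:H3 -> H3
  add 141.0.0.0/8 -> H2 at depth 8
  add 141.29.0.0/16 -> H0 at depth 16
  lookup 224.0.0.37: bits 11100 walk d0:H2→d1:-→d2:-→d3:-→d4:H1→d5:- -> H1
  lookup 231.20.154.185: bits 11100111000101001001101010111001 walk d0:H2→d1:-→d2:-→d3:-→d4:H1→d5:-→d6:-→d7:-→d8:-→d9:-→d10:-→d11:-→d12:-→d13:H2→d14:-→d15:-→d16:-→d17:-→d18:-→d19:-→d20:H4→d21:-→d22:-→d23:-→d24:-→d25:-→d26:-→d27:-→d28:-→d29:-→d30:-→d31:-→d32:H4 -> H4
  add 231.20.144.0/20 -> H0 at depth 20
  lookup 231.20.144.23: bits 11100111000101001001 walk d0:H2→d1:-→d2:-→d3:-→d4:H1→d5:-→d6:-→d7:-→d8:-→d9:-→d10:-→d11:-→d12:-→d13:H2→d14:-→d15:-→d16:-→d17:-→d18:-→d19:-→d20:H0 -> H0

== LOOKUPS ==
["H2","H4","H3","H1","H4","H0"]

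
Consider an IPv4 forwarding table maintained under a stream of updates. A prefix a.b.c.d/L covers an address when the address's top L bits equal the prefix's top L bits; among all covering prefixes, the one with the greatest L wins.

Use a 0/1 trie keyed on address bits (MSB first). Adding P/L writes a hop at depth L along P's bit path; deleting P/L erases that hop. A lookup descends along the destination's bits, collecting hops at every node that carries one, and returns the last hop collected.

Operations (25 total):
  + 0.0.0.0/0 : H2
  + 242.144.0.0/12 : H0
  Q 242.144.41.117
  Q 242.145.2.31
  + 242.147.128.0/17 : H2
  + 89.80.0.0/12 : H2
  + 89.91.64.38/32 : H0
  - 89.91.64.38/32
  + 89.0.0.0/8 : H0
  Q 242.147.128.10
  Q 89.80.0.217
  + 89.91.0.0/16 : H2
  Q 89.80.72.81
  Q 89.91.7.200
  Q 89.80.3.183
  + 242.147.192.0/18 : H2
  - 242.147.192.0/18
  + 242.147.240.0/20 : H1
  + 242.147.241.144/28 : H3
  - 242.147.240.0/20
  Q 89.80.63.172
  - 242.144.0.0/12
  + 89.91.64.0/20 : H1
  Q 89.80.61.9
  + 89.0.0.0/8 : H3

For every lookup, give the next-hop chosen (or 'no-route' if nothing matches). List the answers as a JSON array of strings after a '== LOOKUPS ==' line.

Apply in order:
  add 0.0.0.0/0 -> H2 at depth 0
  add 242.144.0.0/12 -> H0 at depth 12
  ? 242.144.41.117  path d0:H2→d1:-→d2:-→d3:-→d4:-→d5:-→d6:-→d7:-→d8:-→d9:-→d10:-→d11:-→d12:H0  best=H0
  ? 242.145.2.31  path d0:H2→d1:-→d2:-→d3:-→d4:-→d5:-→d6:-→d7:-→d8:-→d9:-→d10:-→d11:-→d12:H0  best=H0
  add 242.147.128.0/17 -> H2 at depth 17
  add 89.80.0.0/12 -> H2 at depth 12
  add 89.91.64.38/32 -> H0 at depth 32
  del 89.91.64.38/32 (clear depth 32)
  add 89.0.0.0/8 -> H0 at depth 8
  ? 242.147.128.10  path d0:H2→d1:-→d2:-→d3:-→d4:-→d5:-→d6:-→d7:-→d8:-→d9:-→d10:-→d11:-→d12:H0→d13:-→d14:-→d15:-→d16:-→d17:H2  best=H2
  ? 89.80.0.217  path d0:H2→d1:-→d2:-→d3:-→d4:-→d5:-→d6:-→d7:-→d8:H0→d9:-→d10:-→d11:-→d12:H2  best=H2
  add 89.91.0.0/16 -> H2 at depth 16
  ? 89.80.72.81  path d0:H2→d1:-→d2:-→d3:-→d4:-→d5:-→d6:-→d7:-→d8:H0→d9:-→d10:-→d11:-→d12:H2  best=H2
  ? 89.91.7.200  path d0:H2→d1:-→d2:-→d3:-→d4:-→d5:-→d6:-→d7:-→d8:H0→d9:-→d10:-→d11:-→d12:H2→d13:-→d14:-→d15:-→d16:H2→d17:-  best=H2
  ? 89.80.3.183  path d0:H2→d1:-→d2:-→d3:-→d4:-→d5:-→d6:-→d7:-→d8:H0→d9:-→d10:-→d11:-→d12:H2  best=H2
  add 242.147.192.0/18 -> H2 at depth 18
  del 242.147.192.0/18 (clear depth 18)
  add 242.147.240.0/20 -> H1 at depth 20
  add 242.147.241.144/28 -> H3 at depth 28
  del 242.147.240.0/20 (clear depth 20)
  ? 89.80.63.172  path d0:H2→d1:-→d2:-→d3:-→d4:-→d5:-→d6:-→d7:-→d8:H0→d9:-→d10:-→d11:-→d12:H2  best=H2
  del 242.144.0.0/12 (clear depth 12)
  add 89.91.64.0/20 -> H1 at depth 20
  ? 89.80.61.9  path d0:H2→d1:-→d2:-→d3:-→d4:-→d5:-→d6:-→d7:-→d8:H0→d9:-→d10:-→d11:-→d12:H2  best=H2
  add 89.0.0.0/8 -> H3 at depth 8

== LOOKUPS ==
["H0","H0","H2","H2","H2","H2","H2","H2","H2"]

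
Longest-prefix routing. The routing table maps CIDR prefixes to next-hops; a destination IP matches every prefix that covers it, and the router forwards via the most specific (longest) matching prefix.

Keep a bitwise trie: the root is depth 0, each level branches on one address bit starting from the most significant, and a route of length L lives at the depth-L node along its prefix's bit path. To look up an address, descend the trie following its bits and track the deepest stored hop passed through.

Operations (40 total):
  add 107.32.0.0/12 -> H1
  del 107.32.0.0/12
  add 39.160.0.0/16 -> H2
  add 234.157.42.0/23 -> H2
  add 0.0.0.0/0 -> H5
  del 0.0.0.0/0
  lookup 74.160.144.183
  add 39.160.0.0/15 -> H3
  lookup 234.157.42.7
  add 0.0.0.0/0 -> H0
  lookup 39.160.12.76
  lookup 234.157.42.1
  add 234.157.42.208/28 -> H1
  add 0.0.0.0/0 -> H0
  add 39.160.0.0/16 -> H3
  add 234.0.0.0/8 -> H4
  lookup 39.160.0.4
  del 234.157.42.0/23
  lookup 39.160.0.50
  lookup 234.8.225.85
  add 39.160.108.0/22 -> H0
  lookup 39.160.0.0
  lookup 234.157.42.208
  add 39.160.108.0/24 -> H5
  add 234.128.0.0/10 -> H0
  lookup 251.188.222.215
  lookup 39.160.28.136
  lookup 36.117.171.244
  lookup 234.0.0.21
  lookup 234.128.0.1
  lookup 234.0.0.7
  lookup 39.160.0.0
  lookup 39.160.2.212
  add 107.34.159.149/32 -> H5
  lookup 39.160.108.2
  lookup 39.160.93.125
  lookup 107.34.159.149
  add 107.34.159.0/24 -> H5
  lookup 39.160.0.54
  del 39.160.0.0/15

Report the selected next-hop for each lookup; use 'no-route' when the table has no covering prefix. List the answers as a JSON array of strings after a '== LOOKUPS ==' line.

Apply in order:
  + 107.32.0.0/12 (H1) depth=12
  - 107.32.0.0/12 clear@12
  + 39.160.0.0/16 (H2) depth=16
  + 234.157.42.0/23 (H2) depth=23
  + 0.0.0.0/0 (H5) depth=0
  - 0.0.0.0/0 clear@0
  Q 74.160.144.183: descend 01 ; hops seen [∅] ; pick no-route
  + 39.160.0.0/15 (H3) depth=15
  Q 234.157.42.7: descend 11101010100111010010101 ; hops seen [H2] ; pick H2
  + 0.0.0.0/0 (H0) depth=0
  Q 39.160.12.76: descend 0010011110100000 ; hops seen [H0,H3,H2] ; pick H2
  Q 234.157.42.1: descend 11101010100111010010101 ; hops seen [H0,H2] ; pick H2
  + 234.157.42.208/28 (H1) depth=28
  + 0.0.0.0/0 (H0) depth=0
  + 39.160.0.0/16 (H3) depth=16
  + 234.0.0.0/8 (H4) depth=8
  Q 39.160.0.4: descend 0010011110100000 ; hops seen [H0,H3,H3] ; pick H3
  - 234.157.42.0/23 clear@23
  Q 39.160.0.50: descend 0010011110100000 ; hops seen [H0,H3,H3] ; pick H3
  Q 234.8.225.85: descend 11101010 ; hops seen [H0,H4] ; pick H4
  + 39.160.108.0/22 (H0) depth=22
  Q 39.160.0.0: descend 00100111101000000 ; hops seen [H0,H3,H3] ; pick H3
  Q 234.157.42.208: descend 1110101010011101001010101101 ; hops seen [H0,H4,H1] ; pick H1
  + 39.160.108.0/24 (H5) depth=24
  + 234.128.0.0/10 (H0) depth=10
  Q 251.188.222.215: descend 111 ; hops seen [H0] ; pick H0
  Q 39.160.28.136: descend 00100111101000000 ; hops seen [H0,H3,H3] ; pick H3
  Q 36.117.171.244: descend 001001 ; hops seen [H0] ; pick H0
  Q 234.0.0.21: descend 11101010 ; hops seen [H0,H4] ; pick H4
  Q 234.128.0.1: descend 11101010100 ; hops seen [H0,H4,H0] ; pick H0
  Q 234.0.0.7: descend 11101010 ; hops seen [H0,H4] ; pick H4
  Q 39.160.0.0: descend 00100111101000000 ; hops seen [H0,H3,H3] ; pick H3
  Q 39.160.2.212: descend 00100111101000000 ; hops seen [H0,H3,H3] ; pick H3
  + 107.34.159.149/32 (H5) depth=32
  Q 39.160.108.2: descend 001001111010000001101100 ; hops seen [H0,H3,H3,H0,H5] ; pick H5
  Q 39.160.93.125: descend 001001111010000001 ; hops seen [H0,H3,H3] ; pick H3
  Q 107.34.159.149: descend 01101011001000101001111110010101 ; hops seen [H0,H5] ; pick H5
  + 107.34.159.0/24 (H5) depth=24
  Q 39.160.0.54: descend 00100111101000000 ; hops seen [H0,H3,H3] ; pick H3
  - 39.160.0.0/15 clear@15

== LOOKUPS ==
["no-route","H2","H2","H2","H3","H3","H4","H3","H1","H0","H3","H0","H4","H0","H4","H3","H3","H5","H3","H5","H3"]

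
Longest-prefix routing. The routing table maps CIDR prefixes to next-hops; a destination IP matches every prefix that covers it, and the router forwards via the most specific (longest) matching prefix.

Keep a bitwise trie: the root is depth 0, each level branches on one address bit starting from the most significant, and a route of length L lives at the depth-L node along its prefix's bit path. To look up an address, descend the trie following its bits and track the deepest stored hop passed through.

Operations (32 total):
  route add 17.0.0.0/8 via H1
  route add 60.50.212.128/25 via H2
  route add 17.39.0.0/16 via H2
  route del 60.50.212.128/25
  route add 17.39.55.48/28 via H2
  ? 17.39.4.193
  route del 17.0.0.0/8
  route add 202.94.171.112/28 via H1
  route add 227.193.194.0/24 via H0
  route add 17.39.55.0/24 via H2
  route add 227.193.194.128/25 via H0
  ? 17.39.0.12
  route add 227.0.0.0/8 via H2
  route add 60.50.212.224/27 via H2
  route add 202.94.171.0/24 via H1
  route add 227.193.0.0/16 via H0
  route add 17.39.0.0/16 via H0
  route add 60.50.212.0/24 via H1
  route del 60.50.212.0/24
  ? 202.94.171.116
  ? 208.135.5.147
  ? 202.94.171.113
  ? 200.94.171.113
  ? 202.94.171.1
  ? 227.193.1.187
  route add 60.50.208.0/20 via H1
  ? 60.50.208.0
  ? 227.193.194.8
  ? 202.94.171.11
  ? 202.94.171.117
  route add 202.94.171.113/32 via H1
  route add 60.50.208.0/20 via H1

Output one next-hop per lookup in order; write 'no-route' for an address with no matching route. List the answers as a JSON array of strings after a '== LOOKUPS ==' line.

Process each operation:
  + 17.0.0.0/8 (H1) depth=8
  + 60.50.212.128/25 (H2) depth=25
  + 17.39.0.0/16 (H2) depth=16
  - 60.50.212.128/25 clear@25
  + 17.39.55.48/28 (H2) depth=28
  ? 17.39.4.193  path d0:-→d1:-→d2:-→d3:-→d4:-→d5:-→d6:-→d7:-→d8:H1→d9:-→d10:-→d11:-→d12:-→d13:-→d14:-→d15:-→d16:H2→d17:-→d18:-  best=H2
  - 17.0.0.0/8 clear@8
  + 202.94.171.112/28 (H1) depth=28
  + 227.193.194.0/24 (H0) depth=24
  + 17.39.55.0/24 (H2) depth=24
  + 227.193.194.128/25 (H0) depth=25
  ? 17.39.0.12  path d0:-→d1:-→d2:-→d3:-→d4:-→d5:-→d6:-→d7:-→d8:-→d9:-→d10:-→d11:-→d12:-→d13:-→d14:-→d15:-→d16:H2→d17:-→d18:-  best=H2
  + 227.0.0.0/8 (H2) depth=8
  + 60.50.212.224/27 (H2) depth=27
  + 202.94.171.0/24 (H1) depth=24
  + 227.193.0.0/16 (H0) depth=16
  + 17.39.0.0/16 (H0) depth=16
  + 60.50.212.0/24 (H1) depth=24
  - 60.50.212.0/24 clear@24
  ? 202.94.171.116  path d0:-→d1:-→d2:-→d3:-→d4:-→d5:-→d6:-→d7:-→d8:-→d9:-→d10:-→d11:-→d12:-→d13:-→d14:-→d15:-→d16:-→d17:-→d18:-→d19:-→d20:-→d21:-→d22:-→d23:-→d24:H1→d25:-→d26:-→d27:-→d28:H1  best=H1
  ? 208.135.5.147  path d0:-→d1:-→d2:-→d3:-  best=no-route
  ? 202.94.171.113  path d0:-→d1:-→d2:-→d3:-→d4:-→d5:-→d6:-→d7:-→d8:-→d9:-→d10:-→d11:-→d12:-→d13:-→d14:-→d15:-→d16:-→d17:-→d18:-→d19:-→d20:-→d21:-→d22:-→d23:-→d24:H1→d25:-→d26:-→d27:-→d28:H1  best=H1
  ? 200.94.171.113  path d0:-→d1:-→d2:-→d3:-→d4:-→d5:-→d6:-  best=no-route
  ? 202.94.171.1  path d0:-→d1:-→d2:-→d3:-→d4:-→d5:-→d6:-→d7:-→d8:-→d9:-→d10:-→d11:-→d12:-→d13:-→d14:-→d15:-→d16:-→d17:-→d18:-→d19:-→d20:-→d21:-→d22:-→d23:-→d24:H1→d25:-  best=H1
  ? 227.193.1.187  path d0:-→d1:-→d2:-→d3:-→d4:-→d5:-→d6:-→d7:-→d8:H2→d9:-→d10:-→d11:-→d12:-→d13:-→d14:-→d15:-→d16:H0  best=H0
  + 60.50.208.0/20 (H1) depth=20
  ? 60.50.208.0  path d0:-→d1:-→d2:-→d3:-→d4:-→d5:-→d6:-→d7:-→d8:-→d9:-→d10:-→d11:-→d12:-→d13:-→d14:-→d15:-→d16:-→d17:-→d18:-→d19:-→d20:H1→d21:-  best=H1
  ? 227.193.194.8  path d0:-→d1:-→d2:-→d3:-→d4:-→d5:-→d6:-→d7:-→d8:H2→d9:-→d10:-→d11:-→d12:-→d13:-→d14:-→d15:-→d16:H0→d17:-→d18:-→d19:-→d20:-→d21:-→d22:-→d23:-→d24:H0  best=H0
  ? 202.94.171.11  path d0:-→d1:-→d2:-→d3:-→d4:-→d5:-→d6:-→d7:-→d8:-→d9:-→d10:-→d11:-→d12:-→d13:-→d14:-→d15:-→d16:-→d17:-→d18:-→d19:-→d20:-→d21:-→d22:-→d23:-→d24:H1→d25:-  best=H1
  ? 202.94.171.117  path d0:-→d1:-→d2:-→d3:-→d4:-→d5:-→d6:-→d7:-→d8:-→d9:-→d10:-→d11:-→d12:-→d13:-→d14:-→d15:-→d16:-→d17:-→d18:-→d19:-→d20:-→d21:-→d22:-→d23:-→d24:H1→d25:-→d26:-→d27:-→d28:H1  best=H1
  + 202.94.171.113/32 (H1) depth=32
  + 60.50.208.0/20 (H1) depth=20

== LOOKUPS ==
["H2","H2","H1","no-route","H1","no-route","H1","H0","H1","H0","H1","H1"]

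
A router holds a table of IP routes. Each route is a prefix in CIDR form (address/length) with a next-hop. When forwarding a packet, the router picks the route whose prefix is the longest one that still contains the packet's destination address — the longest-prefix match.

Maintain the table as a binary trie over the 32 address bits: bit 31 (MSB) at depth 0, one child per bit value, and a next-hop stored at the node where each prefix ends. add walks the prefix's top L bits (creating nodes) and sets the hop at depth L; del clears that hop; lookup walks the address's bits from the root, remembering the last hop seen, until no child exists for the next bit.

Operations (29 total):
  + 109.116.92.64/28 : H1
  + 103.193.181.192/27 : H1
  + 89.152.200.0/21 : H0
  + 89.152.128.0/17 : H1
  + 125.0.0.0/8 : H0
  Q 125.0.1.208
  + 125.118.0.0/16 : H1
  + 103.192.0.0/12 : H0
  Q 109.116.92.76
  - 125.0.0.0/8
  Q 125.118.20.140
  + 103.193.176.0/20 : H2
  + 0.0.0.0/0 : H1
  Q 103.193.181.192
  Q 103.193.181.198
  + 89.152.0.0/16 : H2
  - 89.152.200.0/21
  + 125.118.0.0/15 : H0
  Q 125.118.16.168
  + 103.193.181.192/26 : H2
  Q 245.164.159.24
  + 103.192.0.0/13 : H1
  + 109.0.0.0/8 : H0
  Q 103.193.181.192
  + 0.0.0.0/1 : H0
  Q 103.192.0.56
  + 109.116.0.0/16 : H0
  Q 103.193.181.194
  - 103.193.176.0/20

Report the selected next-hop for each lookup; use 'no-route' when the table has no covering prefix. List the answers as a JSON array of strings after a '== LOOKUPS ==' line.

Apply in order:
  + 109.116.92.64/28 (H1) depth=28
  + 103.193.181.192/27 (H1) depth=27
  + 89.152.200.0/21 (H0) depth=21
  + 89.152.128.0/17 (H1) depth=17
  + 125.0.0.0/8 (H0) depth=8
  lookup 125.0.1.208: bits 01111101 walk d0:-→d1:-→d2:-→d3:-→d4:-→d5:-→d6:-→d7:-→d8:H0 -> H0
  + 125.118.0.0/16 (H1) depth=16
  + 103.192.0.0/12 (H0) depth=12
  lookup 109.116.92.76: bits 0110110101110100010111000100 walk d0:-→d1:-→d2:-→d3:-→d4:-→d5:-→d6:-→d7:-→d8:-→d9:-→d10:-→d11:-→d12:-→d13:-→d14:-→d15:-→d16:-→d17:-→d18:-→d19:-→d20:-→d21:-→d22:-→d23:-→d24:-→d25:-→d26:-→d27:-→d28:H1 -> H1
  - 125.0.0.0/8 clear@8
  lookup 125.118.20.140: bits 0111110101110110 walk d0:-→d1:-→d2:-→d3:-→d4:-→d5:-→d6:-→d7:-→d8:-→d9:-→d10:-→d11:-→d12:-→d13:-→d14:-→d15:-→d16:H1 -> H1
  + 103.193.176.0/20 (H2) depth=20
  + 0.0.0.0/0 (H1) depth=0
  lookup 103.193.181.192: bits 011001111100000110110101110 walk d0:H1→d1:-→d2:-→d3:-→d4:-→d5:-→d6:-→d7:-→d8:-→d9:-→d10:-→d11:-→d12:H0→d13:-→d14:-→d15:-→d16:-→d17:-→d18:-→d19:-→d20:H2→d21:-→d22:-→d23:-→d24:-→d25:-→d26:-→d27:H1 -> H1
  lookup 103.193.181.198: bits 011001111100000110110101110 walk d0:H1→d1:-→d2:-→d3:-→d4:-→d5:-→d6:-→d7:-→d8:-→d9:-→d10:-→d11:-→d12:H0→d13:-→d14:-→d15:-→d16:-→d17:-→d18:-→d19:-→d20:H2→d21:-→d22:-→d23:-→d24:-→d25:-→d26:-→d27:H1 -> H1
  + 89.152.0.0/16 (H2) depth=16
  - 89.152.200.0/21 clear@21
  + 125.118.0.0/15 (H0) depth=15
  lookup 125.118.16.168: bits 0111110101110110 walk d0:H1→d1:-→d2:-→d3:-→d4:-→d5:-→d6:-→d7:-→d8:-→d9:-→d10:-→d11:-→d12:-→d13:-→d14:-→d15:H0→d16:H1 -> H1
  + 103.193.181.192/26 (H2) depth=26
  lookup 245.164.159.24: bits ε walk d0:H1 -> H1
  + 103.192.0.0/13 (H1) depth=13
  + 109.0.0.0/8 (H0) depth=8
  lookup 103.193.181.192: bits 011001111100000110110101110 walk d0:H1→d1:-→d2:-→d3:-→d4:-→d5:-→d6:-→d7:-→d8:-→d9:-→d10:-→d11:-→d12:H0→d13:H1→d14:-→d15:-→d16:-→d17:-→d18:-→d19:-→d20:H2→d21:-→d22:-→d23:-→d24:-→d25:-→d26:H2→d27:H1 -> H1
  + 0.0.0.0/1 (H0) depth=1
  lookup 103.192.0.56: bits 011001111100000 walk d0:H1→d1:H0→d2:-→d3:-→d4:-→d5:-→d6:-→d7:-→d8:-→d9:-→d10:-→d11:-→d12:H0→d13:H1→d14:-→d15:- -> H1
  + 109.116.0.0/16 (H0) depth=16
  lookup 103.193.181.194: bits 011001111100000110110101110 walk d0:H1→d1:H0→d2:-→d3:-→d4:-→d5:-→d6:-→d7:-→d8:-→d9:-→d10:-→d11:-→d12:H0→d13:H1→d14:-→d15:-→d16:-→d17:-→d18:-→d19:-→d20:H2→d21:-→d22:-→d23:-→d24:-→d25:-→d26:H2→d27:H1 -> H1
  - 103.193.176.0/20 clear@20

== LOOKUPS ==
["H0","H1","H1","H1","H1","H1","H1","H1","H1","H1"]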